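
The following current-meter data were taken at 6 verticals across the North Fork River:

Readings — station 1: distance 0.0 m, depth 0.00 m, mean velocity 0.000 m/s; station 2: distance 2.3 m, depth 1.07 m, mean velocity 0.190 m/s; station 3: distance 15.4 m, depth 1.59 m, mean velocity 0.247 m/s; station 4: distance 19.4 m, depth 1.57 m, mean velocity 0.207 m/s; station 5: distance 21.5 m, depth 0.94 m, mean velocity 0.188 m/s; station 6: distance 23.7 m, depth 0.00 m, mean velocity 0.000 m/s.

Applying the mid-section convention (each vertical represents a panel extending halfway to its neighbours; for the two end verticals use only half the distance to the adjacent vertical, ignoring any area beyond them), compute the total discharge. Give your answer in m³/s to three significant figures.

w_2 = (15.4 − 0.0)/2 = 7.7 m; q_2 = 0.190 × 1.07 × 7.7 = 1.565 m³/s
w_3 = (19.4 − 2.3)/2 = 8.55 m; q_3 = 0.247 × 1.59 × 8.55 = 3.358 m³/s
w_4 = (21.5 − 15.4)/2 = 3.05 m; q_4 = 0.207 × 1.57 × 3.05 = 0.9912 m³/s
w_5 = (23.7 − 19.4)/2 = 2.15 m; q_5 = 0.188 × 0.94 × 2.15 = 0.3799 m³/s
Stations 1, 6 contribute zero (depth or velocity is 0).
Q = Σ qᵢ = 6.294 m³/s

6.29 m³/s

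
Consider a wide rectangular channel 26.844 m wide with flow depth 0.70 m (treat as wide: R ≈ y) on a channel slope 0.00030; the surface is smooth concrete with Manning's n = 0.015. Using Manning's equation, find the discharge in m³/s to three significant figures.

A = b·y = 26.844 × 0.70 = 18.79 m²
Wide channel: R ≈ y = 0.70 m
Q = (1/n)·A·R^(2/3)·S^(1/2) = (1/0.015) × 18.79 × 0.7000^(2/3) × 0.00030^(1/2) = 17.11 m³/s

17.1 m³/s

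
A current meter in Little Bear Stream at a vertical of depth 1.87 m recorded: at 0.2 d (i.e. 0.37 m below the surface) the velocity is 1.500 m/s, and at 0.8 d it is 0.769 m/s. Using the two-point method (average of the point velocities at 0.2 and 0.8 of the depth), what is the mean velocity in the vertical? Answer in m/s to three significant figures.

1.13 m/s

v̄ = (1.500 + 0.769) / 2 = 1.135 m/s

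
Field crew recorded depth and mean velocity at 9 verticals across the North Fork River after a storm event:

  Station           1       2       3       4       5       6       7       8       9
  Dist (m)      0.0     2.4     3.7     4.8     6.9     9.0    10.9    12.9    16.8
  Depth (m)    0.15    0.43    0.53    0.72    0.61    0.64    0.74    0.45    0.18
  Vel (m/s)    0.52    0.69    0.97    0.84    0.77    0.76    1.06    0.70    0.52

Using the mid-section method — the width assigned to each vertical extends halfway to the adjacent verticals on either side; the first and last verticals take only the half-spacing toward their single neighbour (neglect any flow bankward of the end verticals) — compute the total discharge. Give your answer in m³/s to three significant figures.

6.83 m³/s

w_1 = (2.4 − 0.0)/2 = 1.2 m; q_1 = 0.52 × 0.15 × 1.2 = 0.09360 m³/s
w_2 = (3.7 − 0.0)/2 = 1.85 m; q_2 = 0.69 × 0.43 × 1.85 = 0.5489 m³/s
w_3 = (4.8 − 2.4)/2 = 1.2 m; q_3 = 0.97 × 0.53 × 1.2 = 0.6169 m³/s
w_4 = (6.9 − 3.7)/2 = 1.6 m; q_4 = 0.84 × 0.72 × 1.6 = 0.9677 m³/s
w_5 = (9.0 − 4.8)/2 = 2.1 m; q_5 = 0.77 × 0.61 × 2.1 = 0.9864 m³/s
w_6 = (10.9 − 6.9)/2 = 2 m; q_6 = 0.76 × 0.64 × 2 = 0.9728 m³/s
w_7 = (12.9 − 9.0)/2 = 1.95 m; q_7 = 1.06 × 0.74 × 1.95 = 1.530 m³/s
w_8 = (16.8 − 10.9)/2 = 2.95 m; q_8 = 0.70 × 0.45 × 2.95 = 0.9293 m³/s
w_9 = (16.8 − 12.9)/2 = 1.95 m; q_9 = 0.52 × 0.18 × 1.95 = 0.1825 m³/s
Q = Σ qᵢ = 6.828 m³/s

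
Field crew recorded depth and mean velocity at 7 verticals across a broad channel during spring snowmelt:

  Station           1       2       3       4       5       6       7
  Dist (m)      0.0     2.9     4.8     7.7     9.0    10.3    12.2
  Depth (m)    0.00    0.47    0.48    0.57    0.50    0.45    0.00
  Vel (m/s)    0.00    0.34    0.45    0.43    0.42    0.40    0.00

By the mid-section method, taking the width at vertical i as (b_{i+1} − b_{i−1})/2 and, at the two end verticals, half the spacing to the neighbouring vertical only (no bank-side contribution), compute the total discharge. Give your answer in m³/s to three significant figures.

1.98 m³/s

w_2 = (4.8 − 0.0)/2 = 2.4 m; q_2 = 0.34 × 0.47 × 2.4 = 0.3835 m³/s
w_3 = (7.7 − 2.9)/2 = 2.4 m; q_3 = 0.45 × 0.48 × 2.4 = 0.5184 m³/s
w_4 = (9.0 − 4.8)/2 = 2.1 m; q_4 = 0.43 × 0.57 × 2.1 = 0.5147 m³/s
w_5 = (10.3 − 7.7)/2 = 1.3 m; q_5 = 0.42 × 0.50 × 1.3 = 0.2730 m³/s
w_6 = (12.2 − 9.0)/2 = 1.6 m; q_6 = 0.40 × 0.45 × 1.6 = 0.2880 m³/s
Stations 1, 7 contribute zero (depth or velocity is 0).
Q = Σ qᵢ = 1.978 m³/s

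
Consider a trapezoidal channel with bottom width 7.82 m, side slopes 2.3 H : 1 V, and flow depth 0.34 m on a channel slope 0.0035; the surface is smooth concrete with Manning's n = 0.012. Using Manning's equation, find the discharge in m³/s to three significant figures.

A = (b + z·y)·y = (7.82 + 2.3×0.34)×0.34 = 2.925 m²
P = b + 2y√(1+z²) = 7.82 + 2×0.34×√(1+2.3²) = 9.525 m
R = A/P = 2.925/9.525 = 0.3070 m
Q = (1/n)·A·R^(2/3)·S^(1/2) = (1/0.012) × 2.925 × 0.3070^(2/3) × 0.0035^(1/2) = 6.562 m³/s

6.56 m³/s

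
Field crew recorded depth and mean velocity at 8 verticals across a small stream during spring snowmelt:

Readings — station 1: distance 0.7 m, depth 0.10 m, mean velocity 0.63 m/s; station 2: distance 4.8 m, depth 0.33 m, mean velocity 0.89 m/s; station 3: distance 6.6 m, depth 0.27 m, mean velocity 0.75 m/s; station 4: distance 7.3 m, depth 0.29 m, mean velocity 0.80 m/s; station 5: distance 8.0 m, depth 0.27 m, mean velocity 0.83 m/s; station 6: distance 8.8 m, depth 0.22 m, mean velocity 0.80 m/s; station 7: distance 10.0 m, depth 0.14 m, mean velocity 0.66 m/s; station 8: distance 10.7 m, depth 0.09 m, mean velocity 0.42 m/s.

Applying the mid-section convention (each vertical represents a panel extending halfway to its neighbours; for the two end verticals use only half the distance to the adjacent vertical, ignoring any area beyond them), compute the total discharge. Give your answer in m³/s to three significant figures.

w_1 = (4.8 − 0.7)/2 = 2.05 m; q_1 = 0.63 × 0.10 × 2.05 = 0.1292 m³/s
w_2 = (6.6 − 0.7)/2 = 2.95 m; q_2 = 0.89 × 0.33 × 2.95 = 0.8664 m³/s
w_3 = (7.3 − 4.8)/2 = 1.25 m; q_3 = 0.75 × 0.27 × 1.25 = 0.2531 m³/s
w_4 = (8.0 − 6.6)/2 = 0.7 m; q_4 = 0.80 × 0.29 × 0.7 = 0.1624 m³/s
w_5 = (8.8 − 7.3)/2 = 0.75 m; q_5 = 0.83 × 0.27 × 0.75 = 0.1681 m³/s
w_6 = (10.0 − 8.0)/2 = 1 m; q_6 = 0.80 × 0.22 × 1 = 0.1760 m³/s
w_7 = (10.7 − 8.8)/2 = 0.95 m; q_7 = 0.66 × 0.14 × 0.95 = 0.08778 m³/s
w_8 = (10.7 − 10.0)/2 = 0.35 m; q_8 = 0.42 × 0.09 × 0.35 = 0.01323 m³/s
Q = Σ qᵢ = 1.856 m³/s

1.86 m³/s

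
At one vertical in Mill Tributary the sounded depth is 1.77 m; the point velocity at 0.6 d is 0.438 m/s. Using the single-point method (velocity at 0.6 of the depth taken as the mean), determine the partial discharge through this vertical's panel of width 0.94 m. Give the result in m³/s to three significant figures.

0.729 m³/s

v̄ = v₀.₆ = 0.438 m/s
q = v̄ × d × w = 0.4380 × 1.77 × 0.94 = 0.7287 m³/s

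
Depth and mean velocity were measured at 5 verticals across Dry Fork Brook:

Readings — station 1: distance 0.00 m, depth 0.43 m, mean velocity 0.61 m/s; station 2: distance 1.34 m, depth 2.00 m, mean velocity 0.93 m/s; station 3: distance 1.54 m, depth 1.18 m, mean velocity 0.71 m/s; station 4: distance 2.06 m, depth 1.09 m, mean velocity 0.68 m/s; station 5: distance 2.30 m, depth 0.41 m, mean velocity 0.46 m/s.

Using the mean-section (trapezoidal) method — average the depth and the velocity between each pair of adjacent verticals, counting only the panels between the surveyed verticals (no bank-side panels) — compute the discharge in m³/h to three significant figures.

7300 m³/h

Panel 1-2: Δb = 1.34 m, d̄ = (0.43+2.00)/2 = 1.215, v̄ = (0.61+0.93)/2 = 0.77 → q = 1.34×1.215×0.77 = 1.254 m³/s
Panel 2-3: Δb = 0.2 m, d̄ = (2.00+1.18)/2 = 1.59, v̄ = (0.93+0.71)/2 = 0.82 → q = 0.2×1.59×0.82 = 0.2608 m³/s
Panel 3-4: Δb = 0.52 m, d̄ = (1.18+1.09)/2 = 1.135, v̄ = (0.71+0.68)/2 = 0.695 → q = 0.52×1.135×0.695 = 0.4102 m³/s
Panel 4-5: Δb = 0.24 m, d̄ = (1.09+0.41)/2 = 0.75, v̄ = (0.68+0.46)/2 = 0.57 → q = 0.24×0.75×0.57 = 0.1026 m³/s
Q = Σ q = 2.027 m³/s
= 2.027 × 3600 = 7298 m³/h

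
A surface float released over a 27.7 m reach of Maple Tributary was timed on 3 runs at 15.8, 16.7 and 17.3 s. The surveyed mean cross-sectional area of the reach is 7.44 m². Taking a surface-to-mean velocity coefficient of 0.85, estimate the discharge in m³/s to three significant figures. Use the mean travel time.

10.6 m³/s

t̄ = (15.8 + 16.7 + 17.3) / 3 = 16.6 s
v_surface = L / t̄ = 27.7 / 16.6 = 1.669 m/s
v_mean = 0.85 × 1.669 = 1.418 m/s
Q = A × v_mean = 7.44 × 1.418 = 10.55 m³/s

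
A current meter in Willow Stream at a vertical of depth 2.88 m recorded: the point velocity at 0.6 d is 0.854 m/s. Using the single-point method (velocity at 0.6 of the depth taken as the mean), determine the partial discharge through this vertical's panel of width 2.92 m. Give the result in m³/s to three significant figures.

v̄ = v₀.₆ = 0.854 m/s
q = v̄ × d × w = 0.8540 × 2.88 × 2.92 = 7.182 m³/s

7.18 m³/s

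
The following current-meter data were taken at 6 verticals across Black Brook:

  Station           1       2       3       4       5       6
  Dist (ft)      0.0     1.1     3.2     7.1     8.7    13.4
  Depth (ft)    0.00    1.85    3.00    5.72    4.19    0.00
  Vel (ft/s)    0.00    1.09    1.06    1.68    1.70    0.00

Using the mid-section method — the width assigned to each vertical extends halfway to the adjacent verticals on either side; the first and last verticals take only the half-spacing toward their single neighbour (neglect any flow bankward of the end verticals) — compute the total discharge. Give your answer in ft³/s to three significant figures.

61.6 ft³/s

w_2 = (3.2 − 0.0)/2 = 1.6 ft; q_2 = 1.09 × 1.85 × 1.6 = 3.226 ft³/s
w_3 = (7.1 − 1.1)/2 = 3 ft; q_3 = 1.06 × 3.00 × 3 = 9.540 ft³/s
w_4 = (8.7 − 3.2)/2 = 2.75 ft; q_4 = 1.68 × 5.72 × 2.75 = 26.43 ft³/s
w_5 = (13.4 − 7.1)/2 = 3.15 ft; q_5 = 1.70 × 4.19 × 3.15 = 22.44 ft³/s
Stations 1, 6 contribute zero (depth or velocity is 0).
Q = Σ qᵢ = 61.63 ft³/s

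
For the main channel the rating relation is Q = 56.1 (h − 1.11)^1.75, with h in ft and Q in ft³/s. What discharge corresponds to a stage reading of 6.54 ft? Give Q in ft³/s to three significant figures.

1080 ft³/s

Q = 56.1 × (6.54 − 1.11)^1.75 = 56.1 × 5.43^1.75 = 1084 ft³/s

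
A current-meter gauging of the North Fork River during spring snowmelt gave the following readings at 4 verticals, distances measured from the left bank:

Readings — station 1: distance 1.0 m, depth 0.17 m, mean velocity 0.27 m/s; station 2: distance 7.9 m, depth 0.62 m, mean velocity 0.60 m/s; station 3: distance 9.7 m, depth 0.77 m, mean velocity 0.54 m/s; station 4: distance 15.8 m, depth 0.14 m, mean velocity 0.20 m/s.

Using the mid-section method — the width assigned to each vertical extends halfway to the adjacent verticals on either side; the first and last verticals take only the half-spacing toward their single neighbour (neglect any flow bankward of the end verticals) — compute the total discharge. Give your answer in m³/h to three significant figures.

12600 m³/h

w_1 = (7.9 − 1.0)/2 = 3.45 m; q_1 = 0.27 × 0.17 × 3.45 = 0.1584 m³/s
w_2 = (9.7 − 1.0)/2 = 4.35 m; q_2 = 0.60 × 0.62 × 4.35 = 1.618 m³/s
w_3 = (15.8 − 7.9)/2 = 3.95 m; q_3 = 0.54 × 0.77 × 3.95 = 1.642 m³/s
w_4 = (15.8 − 9.7)/2 = 3.05 m; q_4 = 0.20 × 0.14 × 3.05 = 0.08540 m³/s
Q = Σ qᵢ = 3.504 m³/s
= 3.504 × 3600 = 12620 m³/h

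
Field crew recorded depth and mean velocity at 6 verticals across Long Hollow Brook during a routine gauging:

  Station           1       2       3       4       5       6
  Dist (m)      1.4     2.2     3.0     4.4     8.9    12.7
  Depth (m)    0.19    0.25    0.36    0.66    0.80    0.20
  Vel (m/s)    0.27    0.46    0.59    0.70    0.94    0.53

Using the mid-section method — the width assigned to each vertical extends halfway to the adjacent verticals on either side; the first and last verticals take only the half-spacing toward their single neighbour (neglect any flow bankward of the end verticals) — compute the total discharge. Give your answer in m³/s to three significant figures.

5.03 m³/s

w_1 = (2.2 − 1.4)/2 = 0.4 m; q_1 = 0.27 × 0.19 × 0.4 = 0.02052 m³/s
w_2 = (3.0 − 1.4)/2 = 0.8 m; q_2 = 0.46 × 0.25 × 0.8 = 0.09200 m³/s
w_3 = (4.4 − 2.2)/2 = 1.1 m; q_3 = 0.59 × 0.36 × 1.1 = 0.2336 m³/s
w_4 = (8.9 − 3.0)/2 = 2.95 m; q_4 = 0.70 × 0.66 × 2.95 = 1.363 m³/s
w_5 = (12.7 − 4.4)/2 = 4.15 m; q_5 = 0.94 × 0.80 × 4.15 = 3.121 m³/s
w_6 = (12.7 − 8.9)/2 = 1.9 m; q_6 = 0.53 × 0.20 × 1.9 = 0.2014 m³/s
Q = Σ qᵢ = 5.031 m³/s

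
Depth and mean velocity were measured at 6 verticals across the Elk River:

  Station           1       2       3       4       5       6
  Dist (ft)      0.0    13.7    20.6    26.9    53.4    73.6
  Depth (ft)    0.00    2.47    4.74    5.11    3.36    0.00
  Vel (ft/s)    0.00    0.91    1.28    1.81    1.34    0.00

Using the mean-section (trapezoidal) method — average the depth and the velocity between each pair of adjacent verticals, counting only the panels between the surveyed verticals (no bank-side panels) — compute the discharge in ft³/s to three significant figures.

282 ft³/s

Panel 1-2: Δb = 13.7 ft, d̄ = (0.00+2.47)/2 = 1.235, v̄ = (0.00+0.91)/2 = 0.455 → q = 13.7×1.235×0.455 = 7.698 ft³/s
Panel 2-3: Δb = 6.9 ft, d̄ = (2.47+4.74)/2 = 3.605, v̄ = (0.91+1.28)/2 = 1.095 → q = 6.9×3.605×1.095 = 27.24 ft³/s
Panel 3-4: Δb = 6.3 ft, d̄ = (4.74+5.11)/2 = 4.925, v̄ = (1.28+1.81)/2 = 1.545 → q = 6.3×4.925×1.545 = 47.94 ft³/s
Panel 4-5: Δb = 26.5 ft, d̄ = (5.11+3.36)/2 = 4.235, v̄ = (1.81+1.34)/2 = 1.575 → q = 26.5×4.235×1.575 = 176.8 ft³/s
Panel 5-6: Δb = 20.2 ft, d̄ = (3.36+0.00)/2 = 1.68, v̄ = (1.34+0.00)/2 = 0.67 → q = 20.2×1.68×0.67 = 22.74 ft³/s
Q = Σ q = 282.4 ft³/s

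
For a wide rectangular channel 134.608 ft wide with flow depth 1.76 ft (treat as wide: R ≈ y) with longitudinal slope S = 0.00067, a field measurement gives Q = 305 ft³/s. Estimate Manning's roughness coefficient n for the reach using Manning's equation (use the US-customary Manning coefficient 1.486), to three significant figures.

0.0436

A = b·y = 134.608 × 1.76 = 236.9 ft²
Wide channel: R ≈ y = 1.76 ft
n = (1.486/Q)·A·R^(2/3)·S^(1/2) = (1.486/305) × 236.9 × 1.458 × 0.02588 = 0.04355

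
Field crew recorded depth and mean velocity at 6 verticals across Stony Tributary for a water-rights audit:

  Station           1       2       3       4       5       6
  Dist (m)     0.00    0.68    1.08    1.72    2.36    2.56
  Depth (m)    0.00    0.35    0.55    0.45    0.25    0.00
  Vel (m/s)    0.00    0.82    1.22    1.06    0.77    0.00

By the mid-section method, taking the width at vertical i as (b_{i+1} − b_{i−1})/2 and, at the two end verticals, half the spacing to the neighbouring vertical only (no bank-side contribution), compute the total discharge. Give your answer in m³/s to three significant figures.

w_2 = (1.08 − 0.00)/2 = 0.54 m; q_2 = 0.82 × 0.35 × 0.54 = 0.1550 m³/s
w_3 = (1.72 − 0.68)/2 = 0.52 m; q_3 = 1.22 × 0.55 × 0.52 = 0.3489 m³/s
w_4 = (2.36 − 1.08)/2 = 0.64 m; q_4 = 1.06 × 0.45 × 0.64 = 0.3053 m³/s
w_5 = (2.56 − 1.72)/2 = 0.42 m; q_5 = 0.77 × 0.25 × 0.42 = 0.08085 m³/s
Stations 1, 6 contribute zero (depth or velocity is 0).
Q = Σ qᵢ = 0.8900 m³/s

0.890 m³/s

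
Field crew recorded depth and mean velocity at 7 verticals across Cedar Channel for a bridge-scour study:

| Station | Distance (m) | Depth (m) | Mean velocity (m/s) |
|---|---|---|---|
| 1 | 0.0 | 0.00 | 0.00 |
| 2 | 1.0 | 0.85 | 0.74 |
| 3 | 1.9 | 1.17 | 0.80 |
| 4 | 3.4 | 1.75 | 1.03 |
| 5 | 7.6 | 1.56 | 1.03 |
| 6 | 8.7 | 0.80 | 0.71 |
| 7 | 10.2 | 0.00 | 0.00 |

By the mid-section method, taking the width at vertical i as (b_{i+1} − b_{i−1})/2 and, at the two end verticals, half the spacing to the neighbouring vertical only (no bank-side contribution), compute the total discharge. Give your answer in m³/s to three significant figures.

w_2 = (1.9 − 0.0)/2 = 0.95 m; q_2 = 0.74 × 0.85 × 0.95 = 0.5976 m³/s
w_3 = (3.4 − 1.0)/2 = 1.2 m; q_3 = 0.80 × 1.17 × 1.2 = 1.123 m³/s
w_4 = (7.6 − 1.9)/2 = 2.85 m; q_4 = 1.03 × 1.75 × 2.85 = 5.137 m³/s
w_5 = (8.7 − 3.4)/2 = 2.65 m; q_5 = 1.03 × 1.56 × 2.65 = 4.258 m³/s
w_6 = (10.2 − 7.6)/2 = 1.3 m; q_6 = 0.71 × 0.80 × 1.3 = 0.7384 m³/s
Stations 1, 7 contribute zero (depth or velocity is 0).
Q = Σ qᵢ = 11.85 m³/s

11.9 m³/s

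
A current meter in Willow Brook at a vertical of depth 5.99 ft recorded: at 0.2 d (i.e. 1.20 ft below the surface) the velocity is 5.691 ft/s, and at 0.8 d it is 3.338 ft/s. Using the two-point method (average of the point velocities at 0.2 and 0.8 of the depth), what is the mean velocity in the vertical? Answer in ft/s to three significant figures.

4.51 ft/s

v̄ = (5.691 + 3.338) / 2 = 4.515 ft/s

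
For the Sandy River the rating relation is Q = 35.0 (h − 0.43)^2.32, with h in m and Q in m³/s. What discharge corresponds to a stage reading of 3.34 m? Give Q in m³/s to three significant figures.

417 m³/s

Q = 35.0 × (3.34 − 0.43)^2.32 = 35.0 × 2.91^2.32 = 417.2 m³/s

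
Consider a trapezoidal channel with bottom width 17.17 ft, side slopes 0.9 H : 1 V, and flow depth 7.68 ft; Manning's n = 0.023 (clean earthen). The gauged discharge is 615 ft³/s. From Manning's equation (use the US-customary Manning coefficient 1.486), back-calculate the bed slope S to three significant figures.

A = (b + z·y)·y = (17.17 + 0.9×7.68)×7.68 = 184.9 ft²
P = b + 2y√(1+z²) = 17.17 + 2×7.68×√(1+0.9²) = 37.83 ft
R = A/P = 184.9/37.83 = 4.888 ft
S = (Q·n / (1.486·A·R^(2/3)))² = (615×0.023 / (1.486×184.9×2.880))² = 0.0003193

0.000319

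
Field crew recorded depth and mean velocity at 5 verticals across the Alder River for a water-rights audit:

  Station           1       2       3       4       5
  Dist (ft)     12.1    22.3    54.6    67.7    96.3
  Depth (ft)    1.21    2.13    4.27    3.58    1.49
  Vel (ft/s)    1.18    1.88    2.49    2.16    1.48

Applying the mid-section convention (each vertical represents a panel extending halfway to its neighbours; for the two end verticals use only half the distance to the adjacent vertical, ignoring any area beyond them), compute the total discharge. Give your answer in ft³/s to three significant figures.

w_1 = (22.3 − 12.1)/2 = 5.1 ft; q_1 = 1.18 × 1.21 × 5.1 = 7.282 ft³/s
w_2 = (54.6 − 12.1)/2 = 21.25 ft; q_2 = 1.88 × 2.13 × 21.25 = 85.09 ft³/s
w_3 = (67.7 − 22.3)/2 = 22.7 ft; q_3 = 2.49 × 4.27 × 22.7 = 241.4 ft³/s
w_4 = (96.3 − 54.6)/2 = 20.85 ft; q_4 = 2.16 × 3.58 × 20.85 = 161.2 ft³/s
w_5 = (96.3 − 67.7)/2 = 14.3 ft; q_5 = 1.48 × 1.49 × 14.3 = 31.53 ft³/s
Q = Σ qᵢ = 526.5 ft³/s

526 ft³/s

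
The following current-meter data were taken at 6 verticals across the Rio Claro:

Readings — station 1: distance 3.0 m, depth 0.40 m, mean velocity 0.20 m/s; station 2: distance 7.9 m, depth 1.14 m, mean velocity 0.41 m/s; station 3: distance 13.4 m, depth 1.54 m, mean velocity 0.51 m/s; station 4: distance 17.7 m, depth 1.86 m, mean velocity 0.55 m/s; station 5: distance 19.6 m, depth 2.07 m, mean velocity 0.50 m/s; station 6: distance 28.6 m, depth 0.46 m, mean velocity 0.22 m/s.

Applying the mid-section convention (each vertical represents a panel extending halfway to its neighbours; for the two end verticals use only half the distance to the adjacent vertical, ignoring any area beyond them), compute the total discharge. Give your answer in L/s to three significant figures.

15700 L/s

w_1 = (7.9 − 3.0)/2 = 2.45 m; q_1 = 0.20 × 0.40 × 2.45 = 0.1960 m³/s
w_2 = (13.4 − 3.0)/2 = 5.2 m; q_2 = 0.41 × 1.14 × 5.2 = 2.430 m³/s
w_3 = (17.7 − 7.9)/2 = 4.9 m; q_3 = 0.51 × 1.54 × 4.9 = 3.848 m³/s
w_4 = (19.6 − 13.4)/2 = 3.1 m; q_4 = 0.55 × 1.86 × 3.1 = 3.171 m³/s
w_5 = (28.6 − 17.7)/2 = 5.45 m; q_5 = 0.50 × 2.07 × 5.45 = 5.641 m³/s
w_6 = (28.6 − 19.6)/2 = 4.5 m; q_6 = 0.22 × 0.46 × 4.5 = 0.4554 m³/s
Q = Σ qᵢ = 15.74 m³/s
= 15.74 × 1000 = 15740 L/s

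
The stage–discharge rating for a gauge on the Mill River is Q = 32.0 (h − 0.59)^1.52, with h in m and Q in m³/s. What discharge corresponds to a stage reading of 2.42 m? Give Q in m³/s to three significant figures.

80.2 m³/s

Q = 32.0 × (2.42 − 0.59)^1.52 = 32.0 × 1.83^1.52 = 80.18 m³/s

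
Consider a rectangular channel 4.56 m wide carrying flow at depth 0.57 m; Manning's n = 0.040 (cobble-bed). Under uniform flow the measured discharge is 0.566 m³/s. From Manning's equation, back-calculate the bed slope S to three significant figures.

0.000216

A = b·y = 4.56 × 0.57 = 2.599 m²
P = b + 2y = 4.56 + 2×0.57 = 5.700 m
R = A/P = 2.599/5.700 = 0.4560 m
S = (Q·n / (1·A·R^(2/3)))² = (0.566×0.040 / (1×2.599×0.5924))² = 0.0002162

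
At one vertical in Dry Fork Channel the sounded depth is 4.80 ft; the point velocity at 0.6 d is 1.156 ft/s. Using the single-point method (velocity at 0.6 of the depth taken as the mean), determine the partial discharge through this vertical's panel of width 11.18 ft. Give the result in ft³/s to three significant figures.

62.0 ft³/s

v̄ = v₀.₆ = 1.156 ft/s
q = v̄ × d × w = 1.156 × 4.80 × 11.18 = 62.04 ft³/s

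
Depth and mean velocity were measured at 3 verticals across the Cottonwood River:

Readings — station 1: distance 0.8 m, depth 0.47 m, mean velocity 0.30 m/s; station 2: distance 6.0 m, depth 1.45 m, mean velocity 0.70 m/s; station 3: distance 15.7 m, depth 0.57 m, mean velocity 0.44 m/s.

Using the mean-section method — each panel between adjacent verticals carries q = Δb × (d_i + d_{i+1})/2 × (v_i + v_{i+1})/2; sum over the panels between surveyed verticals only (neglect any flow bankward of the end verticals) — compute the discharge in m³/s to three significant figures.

8.08 m³/s

Panel 1-2: Δb = 5.2 m, d̄ = (0.47+1.45)/2 = 0.96, v̄ = (0.30+0.70)/2 = 0.5 → q = 5.2×0.96×0.5 = 2.496 m³/s
Panel 2-3: Δb = 9.7 m, d̄ = (1.45+0.57)/2 = 1.01, v̄ = (0.70+0.44)/2 = 0.57 → q = 9.7×1.01×0.57 = 5.584 m³/s
Q = Σ q = 8.080 m³/s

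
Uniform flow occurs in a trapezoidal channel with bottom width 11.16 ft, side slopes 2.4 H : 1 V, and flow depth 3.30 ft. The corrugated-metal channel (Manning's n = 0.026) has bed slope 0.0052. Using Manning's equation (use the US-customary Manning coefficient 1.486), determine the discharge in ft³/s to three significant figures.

442 ft³/s

A = (b + z·y)·y = (11.16 + 2.4×3.30)×3.30 = 62.96 ft²
P = b + 2y√(1+z²) = 11.16 + 2×3.30×√(1+2.4²) = 28.32 ft
R = A/P = 62.96/28.32 = 2.223 ft
Q = (1.486/n)·A·R^(2/3)·S^(1/2) = (1.486/0.026) × 62.96 × 2.223^(2/3) × 0.0052^(1/2) = 442.1 ft³/s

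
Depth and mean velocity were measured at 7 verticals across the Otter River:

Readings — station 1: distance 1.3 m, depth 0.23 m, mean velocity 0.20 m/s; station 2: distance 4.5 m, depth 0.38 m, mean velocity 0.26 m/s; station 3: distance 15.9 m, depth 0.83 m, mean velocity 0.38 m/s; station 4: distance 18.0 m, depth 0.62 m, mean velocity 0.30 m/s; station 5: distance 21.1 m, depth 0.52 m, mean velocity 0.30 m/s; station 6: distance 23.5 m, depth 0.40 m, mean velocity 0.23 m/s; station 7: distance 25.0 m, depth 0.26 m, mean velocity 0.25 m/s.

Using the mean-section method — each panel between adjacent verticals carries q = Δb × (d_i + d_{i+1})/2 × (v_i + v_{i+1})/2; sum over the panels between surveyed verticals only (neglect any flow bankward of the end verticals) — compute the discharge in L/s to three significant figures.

Panel 1-2: Δb = 3.2 m, d̄ = (0.23+0.38)/2 = 0.305, v̄ = (0.20+0.26)/2 = 0.23 → q = 3.2×0.305×0.23 = 0.2245 m³/s
Panel 2-3: Δb = 11.4 m, d̄ = (0.38+0.83)/2 = 0.605, v̄ = (0.26+0.38)/2 = 0.32 → q = 11.4×0.605×0.32 = 2.207 m³/s
Panel 3-4: Δb = 2.1 m, d̄ = (0.83+0.62)/2 = 0.725, v̄ = (0.38+0.30)/2 = 0.34 → q = 2.1×0.725×0.34 = 0.5177 m³/s
Panel 4-5: Δb = 3.1 m, d̄ = (0.62+0.52)/2 = 0.57, v̄ = (0.30+0.30)/2 = 0.3 → q = 3.1×0.57×0.3 = 0.5301 m³/s
Panel 5-6: Δb = 2.4 m, d̄ = (0.52+0.40)/2 = 0.46, v̄ = (0.30+0.23)/2 = 0.265 → q = 2.4×0.46×0.265 = 0.2926 m³/s
Panel 6-7: Δb = 1.5 m, d̄ = (0.40+0.26)/2 = 0.33, v̄ = (0.23+0.25)/2 = 0.24 → q = 1.5×0.33×0.24 = 0.1188 m³/s
Q = Σ q = 3.891 m³/s
= 3.891 × 1000 = 3891 L/s

3890 L/s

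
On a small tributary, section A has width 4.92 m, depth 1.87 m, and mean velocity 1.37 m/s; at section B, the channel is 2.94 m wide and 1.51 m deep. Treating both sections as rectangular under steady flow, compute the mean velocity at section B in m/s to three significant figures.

2.84 m/s

Q = A₁V₁ = (4.92×1.87) × 1.37 = 12.60 m³/s
A₂ = 2.94 × 1.51 = 4.439 m²
V₂ = Q/A₂ = 12.60/4.439 = 2.839 m/s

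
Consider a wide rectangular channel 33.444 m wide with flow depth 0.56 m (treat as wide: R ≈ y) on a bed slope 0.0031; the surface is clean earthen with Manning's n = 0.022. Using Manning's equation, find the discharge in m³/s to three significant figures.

A = b·y = 33.444 × 0.56 = 18.73 m²
Wide channel: R ≈ y = 0.56 m
Q = (1/n)·A·R^(2/3)·S^(1/2) = (1/0.022) × 18.73 × 0.5600^(2/3) × 0.0031^(1/2) = 32.20 m³/s

32.2 m³/s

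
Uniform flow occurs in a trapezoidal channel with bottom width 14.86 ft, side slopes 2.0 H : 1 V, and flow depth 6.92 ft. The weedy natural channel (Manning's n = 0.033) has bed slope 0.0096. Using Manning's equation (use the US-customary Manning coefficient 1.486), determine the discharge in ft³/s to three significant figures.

2330 ft³/s

A = (b + z·y)·y = (14.86 + 2.0×6.92)×6.92 = 198.6 ft²
P = b + 2y√(1+z²) = 14.86 + 2×6.92×√(1+2.0²) = 45.81 ft
R = A/P = 198.6/45.81 = 4.336 ft
Q = (1.486/n)·A·R^(2/3)·S^(1/2) = (1.486/0.033) × 198.6 × 4.336^(2/3) × 0.0096^(1/2) = 2330 ft³/s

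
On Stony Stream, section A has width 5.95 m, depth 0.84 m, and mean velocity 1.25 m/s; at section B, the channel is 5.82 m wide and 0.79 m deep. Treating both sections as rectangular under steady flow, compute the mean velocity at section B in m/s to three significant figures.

1.36 m/s

Q = A₁V₁ = (5.95×0.84) × 1.25 = 6.248 m³/s
A₂ = 5.82 × 0.79 = 4.598 m²
V₂ = Q/A₂ = 6.248/4.598 = 1.359 m/s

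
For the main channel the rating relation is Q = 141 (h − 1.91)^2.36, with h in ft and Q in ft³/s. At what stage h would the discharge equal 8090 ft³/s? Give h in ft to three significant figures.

7.47 ft

h − h₀ = (Q/C)^(1/b) = (8090/141)^(1/2.36) = 5.562 ft
h = 1.91 + 5.562 = 7.472 ft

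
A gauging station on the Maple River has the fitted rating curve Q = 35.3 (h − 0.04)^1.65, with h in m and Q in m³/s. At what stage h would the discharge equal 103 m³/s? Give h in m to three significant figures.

1.95 m

h − h₀ = (Q/C)^(1/b) = (103/35.3)^(1/1.65) = 1.914 m
h = 0.04 + 1.914 = 1.954 m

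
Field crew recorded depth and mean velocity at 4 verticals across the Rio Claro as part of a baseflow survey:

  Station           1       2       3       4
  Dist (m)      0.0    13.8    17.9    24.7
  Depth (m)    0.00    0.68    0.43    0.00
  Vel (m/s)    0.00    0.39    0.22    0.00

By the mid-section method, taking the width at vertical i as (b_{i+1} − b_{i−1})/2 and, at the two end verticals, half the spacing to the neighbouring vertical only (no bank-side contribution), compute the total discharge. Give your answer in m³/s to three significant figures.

2.89 m³/s

w_2 = (17.9 − 0.0)/2 = 8.95 m; q_2 = 0.39 × 0.68 × 8.95 = 2.374 m³/s
w_3 = (24.7 − 13.8)/2 = 5.45 m; q_3 = 0.22 × 0.43 × 5.45 = 0.5156 m³/s
Stations 1, 4 contribute zero (depth or velocity is 0).
Q = Σ qᵢ = 2.889 m³/s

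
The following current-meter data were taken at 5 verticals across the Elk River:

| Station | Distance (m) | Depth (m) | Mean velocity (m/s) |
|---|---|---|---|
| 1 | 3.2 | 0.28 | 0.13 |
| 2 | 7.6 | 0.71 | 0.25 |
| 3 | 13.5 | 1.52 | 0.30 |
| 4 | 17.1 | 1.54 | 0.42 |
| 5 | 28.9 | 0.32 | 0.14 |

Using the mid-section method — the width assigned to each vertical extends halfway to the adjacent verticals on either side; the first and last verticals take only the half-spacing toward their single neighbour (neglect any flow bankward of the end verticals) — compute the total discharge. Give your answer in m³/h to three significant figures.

30300 m³/h

w_1 = (7.6 − 3.2)/2 = 2.2 m; q_1 = 0.13 × 0.28 × 2.2 = 0.08008 m³/s
w_2 = (13.5 − 3.2)/2 = 5.15 m; q_2 = 0.25 × 0.71 × 5.15 = 0.9141 m³/s
w_3 = (17.1 − 7.6)/2 = 4.75 m; q_3 = 0.30 × 1.52 × 4.75 = 2.166 m³/s
w_4 = (28.9 − 13.5)/2 = 7.7 m; q_4 = 0.42 × 1.54 × 7.7 = 4.980 m³/s
w_5 = (28.9 − 17.1)/2 = 5.9 m; q_5 = 0.14 × 0.32 × 5.9 = 0.2643 m³/s
Q = Σ qᵢ = 8.405 m³/s
= 8.405 × 3600 = 30260 m³/h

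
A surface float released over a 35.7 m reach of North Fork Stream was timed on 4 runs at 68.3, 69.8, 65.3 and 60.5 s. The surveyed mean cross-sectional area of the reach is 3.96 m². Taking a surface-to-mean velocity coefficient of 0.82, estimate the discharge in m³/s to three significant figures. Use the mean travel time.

1.76 m³/s

t̄ = (68.3 + 69.8 + 65.3 + 60.5) / 4 = 65.975 s
v_surface = L / t̄ = 35.7 / 65.975 = 0.5411 m/s
v_mean = 0.82 × 0.5411 = 0.4437 m/s
Q = A × v_mean = 3.96 × 0.4437 = 1.757 m³/s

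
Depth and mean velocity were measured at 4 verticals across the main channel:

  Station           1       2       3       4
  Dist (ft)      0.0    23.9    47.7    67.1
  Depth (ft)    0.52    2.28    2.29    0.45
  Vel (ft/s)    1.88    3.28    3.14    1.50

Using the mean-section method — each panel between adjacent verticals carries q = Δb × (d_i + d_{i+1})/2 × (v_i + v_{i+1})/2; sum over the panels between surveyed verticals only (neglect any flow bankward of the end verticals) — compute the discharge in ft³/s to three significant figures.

323 ft³/s

Panel 1-2: Δb = 23.9 ft, d̄ = (0.52+2.28)/2 = 1.4, v̄ = (1.88+3.28)/2 = 2.58 → q = 23.9×1.4×2.58 = 86.33 ft³/s
Panel 2-3: Δb = 23.8 ft, d̄ = (2.28+2.29)/2 = 2.285, v̄ = (3.28+3.14)/2 = 3.21 → q = 23.8×2.285×3.21 = 174.6 ft³/s
Panel 3-4: Δb = 19.4 ft, d̄ = (2.29+0.45)/2 = 1.37, v̄ = (3.14+1.50)/2 = 2.32 → q = 19.4×1.37×2.32 = 61.66 ft³/s
Q = Σ q = 322.6 ft³/s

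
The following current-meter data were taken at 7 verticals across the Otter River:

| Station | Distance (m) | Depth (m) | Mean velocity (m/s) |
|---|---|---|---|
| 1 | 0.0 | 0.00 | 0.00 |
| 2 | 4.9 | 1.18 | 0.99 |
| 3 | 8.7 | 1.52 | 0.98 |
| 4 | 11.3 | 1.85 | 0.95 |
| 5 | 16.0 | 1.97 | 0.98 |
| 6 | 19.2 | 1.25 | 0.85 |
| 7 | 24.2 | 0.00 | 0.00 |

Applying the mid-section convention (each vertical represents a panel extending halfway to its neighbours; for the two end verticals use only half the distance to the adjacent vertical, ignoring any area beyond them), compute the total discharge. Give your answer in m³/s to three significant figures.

w_2 = (8.7 − 0.0)/2 = 4.35 m; q_2 = 0.99 × 1.18 × 4.35 = 5.082 m³/s
w_3 = (11.3 − 4.9)/2 = 3.2 m; q_3 = 0.98 × 1.52 × 3.2 = 4.767 m³/s
w_4 = (16.0 − 8.7)/2 = 3.65 m; q_4 = 0.95 × 1.85 × 3.65 = 6.415 m³/s
w_5 = (19.2 − 11.3)/2 = 3.95 m; q_5 = 0.98 × 1.97 × 3.95 = 7.626 m³/s
w_6 = (24.2 − 16.0)/2 = 4.1 m; q_6 = 0.85 × 1.25 × 4.1 = 4.356 m³/s
Stations 1, 7 contribute zero (depth or velocity is 0).
Q = Σ qᵢ = 28.25 m³/s

28.2 m³/s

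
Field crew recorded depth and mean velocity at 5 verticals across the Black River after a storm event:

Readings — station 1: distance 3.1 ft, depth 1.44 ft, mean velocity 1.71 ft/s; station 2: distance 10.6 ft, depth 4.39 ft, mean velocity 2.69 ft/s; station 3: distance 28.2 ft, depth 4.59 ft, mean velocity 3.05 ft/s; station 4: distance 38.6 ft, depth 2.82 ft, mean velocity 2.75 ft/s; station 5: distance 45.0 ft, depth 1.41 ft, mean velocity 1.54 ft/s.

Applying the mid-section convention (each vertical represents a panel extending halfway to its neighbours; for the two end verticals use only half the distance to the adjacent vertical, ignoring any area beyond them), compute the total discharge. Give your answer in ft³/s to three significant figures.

426 ft³/s

w_1 = (10.6 − 3.1)/2 = 3.75 ft; q_1 = 1.71 × 1.44 × 3.75 = 9.234 ft³/s
w_2 = (28.2 − 3.1)/2 = 12.55 ft; q_2 = 2.69 × 4.39 × 12.55 = 148.2 ft³/s
w_3 = (38.6 − 10.6)/2 = 14 ft; q_3 = 3.05 × 4.59 × 14 = 196.0 ft³/s
w_4 = (45.0 − 28.2)/2 = 8.4 ft; q_4 = 2.75 × 2.82 × 8.4 = 65.14 ft³/s
w_5 = (45.0 − 38.6)/2 = 3.2 ft; q_5 = 1.54 × 1.41 × 3.2 = 6.948 ft³/s
Q = Σ qᵢ = 425.5 ft³/s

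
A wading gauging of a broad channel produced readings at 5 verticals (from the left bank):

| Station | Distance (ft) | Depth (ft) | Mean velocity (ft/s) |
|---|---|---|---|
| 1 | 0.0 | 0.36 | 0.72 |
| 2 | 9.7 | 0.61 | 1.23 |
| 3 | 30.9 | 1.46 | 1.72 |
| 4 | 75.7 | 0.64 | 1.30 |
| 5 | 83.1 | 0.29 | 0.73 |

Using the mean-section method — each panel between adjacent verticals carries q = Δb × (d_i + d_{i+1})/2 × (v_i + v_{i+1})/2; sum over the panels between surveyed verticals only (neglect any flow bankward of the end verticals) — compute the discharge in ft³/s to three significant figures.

Panel 1-2: Δb = 9.7 ft, d̄ = (0.36+0.61)/2 = 0.485, v̄ = (0.72+1.23)/2 = 0.975 → q = 9.7×0.485×0.975 = 4.587 ft³/s
Panel 2-3: Δb = 21.2 ft, d̄ = (0.61+1.46)/2 = 1.035, v̄ = (1.23+1.72)/2 = 1.475 → q = 21.2×1.035×1.475 = 32.36 ft³/s
Panel 3-4: Δb = 44.8 ft, d̄ = (1.46+0.64)/2 = 1.05, v̄ = (1.72+1.30)/2 = 1.51 → q = 44.8×1.05×1.51 = 71.03 ft³/s
Panel 4-5: Δb = 7.4 ft, d̄ = (0.64+0.29)/2 = 0.465, v̄ = (1.30+0.73)/2 = 1.015 → q = 7.4×0.465×1.015 = 3.493 ft³/s
Q = Σ q = 111.5 ft³/s

111 ft³/s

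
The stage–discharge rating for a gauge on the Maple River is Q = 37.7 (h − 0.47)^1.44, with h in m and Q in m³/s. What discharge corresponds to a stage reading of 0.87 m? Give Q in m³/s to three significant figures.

Q = 37.7 × (0.87 − 0.47)^1.44 = 37.7 × 0.4^1.44 = 10.08 m³/s

10.1 m³/s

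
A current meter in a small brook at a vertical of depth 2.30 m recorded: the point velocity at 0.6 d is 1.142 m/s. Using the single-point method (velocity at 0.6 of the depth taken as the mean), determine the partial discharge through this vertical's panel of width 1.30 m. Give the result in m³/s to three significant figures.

v̄ = v₀.₆ = 1.142 m/s
q = v̄ × d × w = 1.142 × 2.30 × 1.30 = 3.415 m³/s

3.41 m³/s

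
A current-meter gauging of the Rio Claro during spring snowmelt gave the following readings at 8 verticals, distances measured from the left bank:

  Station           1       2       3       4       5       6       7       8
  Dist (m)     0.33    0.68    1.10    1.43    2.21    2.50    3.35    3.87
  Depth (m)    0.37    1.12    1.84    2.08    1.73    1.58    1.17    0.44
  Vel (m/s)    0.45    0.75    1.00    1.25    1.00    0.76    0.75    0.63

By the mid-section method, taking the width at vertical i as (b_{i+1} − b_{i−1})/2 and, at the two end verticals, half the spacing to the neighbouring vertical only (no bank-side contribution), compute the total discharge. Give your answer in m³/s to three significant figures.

w_1 = (0.68 − 0.33)/2 = 0.175 m; q_1 = 0.45 × 0.37 × 0.175 = 0.02914 m³/s
w_2 = (1.10 − 0.33)/2 = 0.385 m; q_2 = 0.75 × 1.12 × 0.385 = 0.3234 m³/s
w_3 = (1.43 − 0.68)/2 = 0.375 m; q_3 = 1.00 × 1.84 × 0.375 = 0.6900 m³/s
w_4 = (2.21 − 1.10)/2 = 0.555 m; q_4 = 1.25 × 2.08 × 0.555 = 1.443 m³/s
w_5 = (2.50 − 1.43)/2 = 0.535 m; q_5 = 1.00 × 1.73 × 0.535 = 0.9256 m³/s
w_6 = (3.35 − 2.21)/2 = 0.57 m; q_6 = 0.76 × 1.58 × 0.57 = 0.6845 m³/s
w_7 = (3.87 − 2.50)/2 = 0.685 m; q_7 = 0.75 × 1.17 × 0.685 = 0.6011 m³/s
w_8 = (3.87 − 3.35)/2 = 0.26 m; q_8 = 0.63 × 0.44 × 0.26 = 0.07207 m³/s
Q = Σ qᵢ = 4.769 m³/s

4.77 m³/s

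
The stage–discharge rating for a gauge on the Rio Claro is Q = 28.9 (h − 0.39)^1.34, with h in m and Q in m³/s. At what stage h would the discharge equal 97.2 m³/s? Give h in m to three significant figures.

2.86 m

h − h₀ = (Q/C)^(1/b) = (97.2/28.9)^(1/1.34) = 2.472 m
h = 0.39 + 2.472 = 2.862 m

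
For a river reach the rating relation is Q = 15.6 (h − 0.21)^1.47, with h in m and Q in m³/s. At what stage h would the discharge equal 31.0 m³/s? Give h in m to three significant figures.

h − h₀ = (Q/C)^(1/b) = (31.0/15.6)^(1/1.47) = 1.595 m
h = 0.21 + 1.595 = 1.805 m

1.81 m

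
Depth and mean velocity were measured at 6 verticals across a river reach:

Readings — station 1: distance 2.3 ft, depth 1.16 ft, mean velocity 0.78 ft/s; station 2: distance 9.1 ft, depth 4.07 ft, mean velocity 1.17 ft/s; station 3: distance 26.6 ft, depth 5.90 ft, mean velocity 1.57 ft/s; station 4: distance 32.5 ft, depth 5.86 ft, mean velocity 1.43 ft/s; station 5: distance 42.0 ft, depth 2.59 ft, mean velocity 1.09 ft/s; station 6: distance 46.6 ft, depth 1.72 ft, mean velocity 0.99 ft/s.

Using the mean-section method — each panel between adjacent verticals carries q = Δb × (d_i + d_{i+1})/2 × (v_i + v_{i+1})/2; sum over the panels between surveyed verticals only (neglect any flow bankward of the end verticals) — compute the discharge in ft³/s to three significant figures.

Panel 1-2: Δb = 6.8 ft, d̄ = (1.16+4.07)/2 = 2.615, v̄ = (0.78+1.17)/2 = 0.975 → q = 6.8×2.615×0.975 = 17.34 ft³/s
Panel 2-3: Δb = 17.5 ft, d̄ = (4.07+5.90)/2 = 4.985, v̄ = (1.17+1.57)/2 = 1.37 → q = 17.5×4.985×1.37 = 119.5 ft³/s
Panel 3-4: Δb = 5.9 ft, d̄ = (5.90+5.86)/2 = 5.88, v̄ = (1.57+1.43)/2 = 1.5 → q = 5.9×5.88×1.5 = 52.04 ft³/s
Panel 4-5: Δb = 9.5 ft, d̄ = (5.86+2.59)/2 = 4.225, v̄ = (1.43+1.09)/2 = 1.26 → q = 9.5×4.225×1.26 = 50.57 ft³/s
Panel 5-6: Δb = 4.6 ft, d̄ = (2.59+1.72)/2 = 2.155, v̄ = (1.09+0.99)/2 = 1.04 → q = 4.6×2.155×1.04 = 10.31 ft³/s
Q = Σ q = 249.8 ft³/s

250 ft³/s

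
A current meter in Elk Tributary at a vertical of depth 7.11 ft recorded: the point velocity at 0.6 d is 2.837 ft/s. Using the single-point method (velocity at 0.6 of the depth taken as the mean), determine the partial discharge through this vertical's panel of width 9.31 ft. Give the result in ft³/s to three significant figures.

v̄ = v₀.₆ = 2.837 ft/s
q = v̄ × d × w = 2.837 × 7.11 × 9.31 = 187.8 ft³/s

188 ft³/s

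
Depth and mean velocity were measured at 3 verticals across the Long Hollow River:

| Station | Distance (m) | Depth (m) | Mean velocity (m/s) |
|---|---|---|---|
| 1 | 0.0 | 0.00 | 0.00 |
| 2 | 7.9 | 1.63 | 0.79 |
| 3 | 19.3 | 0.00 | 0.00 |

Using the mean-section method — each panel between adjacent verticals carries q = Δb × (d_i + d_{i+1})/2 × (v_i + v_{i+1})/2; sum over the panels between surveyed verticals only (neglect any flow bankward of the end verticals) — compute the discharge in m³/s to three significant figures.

6.21 m³/s

Panel 1-2: Δb = 7.9 m, d̄ = (0.00+1.63)/2 = 0.815, v̄ = (0.00+0.79)/2 = 0.395 → q = 7.9×0.815×0.395 = 2.543 m³/s
Panel 2-3: Δb = 11.4 m, d̄ = (1.63+0.00)/2 = 0.815, v̄ = (0.79+0.00)/2 = 0.395 → q = 11.4×0.815×0.395 = 3.670 m³/s
Q = Σ q = 6.213 m³/s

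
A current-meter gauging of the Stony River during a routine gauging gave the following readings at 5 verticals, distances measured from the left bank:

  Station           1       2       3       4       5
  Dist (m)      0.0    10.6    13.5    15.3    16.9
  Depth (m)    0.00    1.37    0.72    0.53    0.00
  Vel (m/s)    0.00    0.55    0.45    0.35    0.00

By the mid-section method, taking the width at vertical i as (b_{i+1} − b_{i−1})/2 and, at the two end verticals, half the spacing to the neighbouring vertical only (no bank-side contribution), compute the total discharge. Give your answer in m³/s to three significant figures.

w_2 = (13.5 − 0.0)/2 = 6.75 m; q_2 = 0.55 × 1.37 × 6.75 = 5.086 m³/s
w_3 = (15.3 − 10.6)/2 = 2.35 m; q_3 = 0.45 × 0.72 × 2.35 = 0.7614 m³/s
w_4 = (16.9 − 13.5)/2 = 1.7 m; q_4 = 0.35 × 0.53 × 1.7 = 0.3154 m³/s
Stations 1, 5 contribute zero (depth or velocity is 0).
Q = Σ qᵢ = 6.163 m³/s

6.16 m³/s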